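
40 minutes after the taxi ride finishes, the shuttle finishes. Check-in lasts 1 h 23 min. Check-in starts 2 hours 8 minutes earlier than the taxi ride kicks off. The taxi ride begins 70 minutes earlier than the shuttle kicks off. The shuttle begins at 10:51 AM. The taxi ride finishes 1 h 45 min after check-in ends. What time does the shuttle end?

The taxi ride starts at 10:51 AM − 70 min = 9:41 AM.
Check-in starts at 9:41 AM − 128 min = 7:33 AM.
Check-in ends at 7:33 AM + 83 min = 8:56 AM.
The taxi ride ends at 8:56 AM + 105 min = 10:41 AM.
The shuttle ends at 10:41 AM + 40 min = 11:21 AM.

11:21 AM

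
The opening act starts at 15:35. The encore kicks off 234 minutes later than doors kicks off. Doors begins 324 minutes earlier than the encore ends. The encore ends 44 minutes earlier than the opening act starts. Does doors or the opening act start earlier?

doors

The encore ends at 15:35 − 44 min = 14:51.
Doors starts at 14:51 − 324 min = 09:27.
Doors starts at 09:27 and the opening act starts at 15:35, so doors is first.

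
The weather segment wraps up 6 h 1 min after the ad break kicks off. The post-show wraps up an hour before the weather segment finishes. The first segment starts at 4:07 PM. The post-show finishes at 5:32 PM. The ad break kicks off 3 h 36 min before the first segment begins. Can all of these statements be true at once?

The ad break starts at 4:07 PM − 216 min = 12:31 PM.
The weather segment ends at 12:31 PM + 361 min = 6:32 PM.
The post-show ends at 6:32 PM − 60 min = 5:32 PM.
That matches the stated 5:32 PM, so the schedule is consistent.

Yes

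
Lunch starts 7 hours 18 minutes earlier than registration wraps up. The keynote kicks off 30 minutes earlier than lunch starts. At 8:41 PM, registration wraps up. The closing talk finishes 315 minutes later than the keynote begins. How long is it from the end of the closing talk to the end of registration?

2 h 33 min

Lunch starts at 8:41 PM − 438 min = 1:23 PM.
The keynote starts at 1:23 PM − 30 min = 12:53 PM.
The closing talk ends at 12:53 PM + 315 min = 6:08 PM.
From 6:08 PM to 8:41 PM is 2 h 33 min.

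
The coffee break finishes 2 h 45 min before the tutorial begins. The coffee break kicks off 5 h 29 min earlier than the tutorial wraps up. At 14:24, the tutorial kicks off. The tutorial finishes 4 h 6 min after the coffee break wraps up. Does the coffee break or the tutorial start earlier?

the coffee break

The coffee break ends at 14:24 − 165 min = 11:39.
The tutorial ends at 11:39 + 246 min = 15:45.
The coffee break starts at 15:45 − 329 min = 10:16.
The coffee break starts at 10:16 and the tutorial starts at 14:24, so the coffee break is first.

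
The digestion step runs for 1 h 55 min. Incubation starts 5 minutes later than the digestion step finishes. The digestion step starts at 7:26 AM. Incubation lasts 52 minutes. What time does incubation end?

The digestion step ends at 7:26 AM + 115 min = 9:21 AM.
Incubation starts at 9:21 AM + 5 min = 9:26 AM.
Incubation ends at 9:26 AM + 52 min = 10:18 AM.

10:18 AM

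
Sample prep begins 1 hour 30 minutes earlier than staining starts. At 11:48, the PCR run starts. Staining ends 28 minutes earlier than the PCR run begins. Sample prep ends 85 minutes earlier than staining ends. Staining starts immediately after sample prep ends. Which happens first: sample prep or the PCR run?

sample prep

Staining ends at 11:48 − 28 min = 11:20.
Sample prep ends at 11:20 − 85 min = 09:55.
So staining starts at 09:55.
Sample prep starts at 09:55 − 90 min = 08:25.
Sample prep starts at 08:25 and the PCR run starts at 11:48, so sample prep is first.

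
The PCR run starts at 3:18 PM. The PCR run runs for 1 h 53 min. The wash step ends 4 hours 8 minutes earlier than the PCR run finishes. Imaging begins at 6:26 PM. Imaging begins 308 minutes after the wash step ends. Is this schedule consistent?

No

The PCR run ends at 3:18 PM + 113 min = 5:11 PM.
The wash step ends at 5:11 PM − 248 min = 1:03 PM.
Imaging starts at 1:03 PM + 308 min = 6:11 PM.
But imaging is also said to start at 6:26 PM — a 15-minute conflict.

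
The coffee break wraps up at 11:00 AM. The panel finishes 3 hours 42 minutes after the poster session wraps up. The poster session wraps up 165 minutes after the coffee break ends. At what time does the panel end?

The poster session ends at 11:00 AM + 165 min = 1:45 PM.
The panel ends at 1:45 PM + 222 min = 5:27 PM.

5:27 PM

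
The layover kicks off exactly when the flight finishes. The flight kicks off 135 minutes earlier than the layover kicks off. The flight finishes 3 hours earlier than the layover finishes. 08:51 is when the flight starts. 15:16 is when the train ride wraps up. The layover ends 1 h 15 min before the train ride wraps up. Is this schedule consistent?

The layover ends at 15:16 − 75 min = 14:01.
The flight ends at 14:01 − 180 min = 11:01.
So the layover starts at 11:01.
The flight starts at 11:01 − 135 min = 08:46.
But the flight is also said to start at 08:51 — a 5-minute conflict.

No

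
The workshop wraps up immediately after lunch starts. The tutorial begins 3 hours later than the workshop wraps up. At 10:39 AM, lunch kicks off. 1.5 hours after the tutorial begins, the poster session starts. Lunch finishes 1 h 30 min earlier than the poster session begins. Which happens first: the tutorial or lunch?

The workshop ends at 10:39 AM.
The tutorial starts at 10:39 AM + 180 min = 1:39 PM.
The tutorial starts at 1:39 PM and lunch starts at 10:39 AM, so lunch is first.

lunch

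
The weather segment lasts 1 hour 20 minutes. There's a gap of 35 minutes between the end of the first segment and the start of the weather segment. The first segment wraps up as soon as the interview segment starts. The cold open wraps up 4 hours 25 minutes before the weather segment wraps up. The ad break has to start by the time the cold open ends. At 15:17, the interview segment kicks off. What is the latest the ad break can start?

12:47

The first segment ends at 15:17.
The weather segment starts at 15:17 + 35 min = 15:52.
The weather segment ends at 15:52 + 80 min = 17:12.
The cold open ends at 17:12 − 265 min = 12:47.
The ad break is bounded by the cold open, so the latest it can start is 12:47.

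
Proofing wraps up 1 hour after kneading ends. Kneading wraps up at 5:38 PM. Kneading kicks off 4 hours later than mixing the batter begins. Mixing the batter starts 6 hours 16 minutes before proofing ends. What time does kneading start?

Proofing ends at 5:38 PM + 60 min = 6:38 PM.
Mixing the batter starts at 6:38 PM − 376 min = 12:22 PM.
Kneading starts at 12:22 PM + 240 min = 4:22 PM.

4:22 PM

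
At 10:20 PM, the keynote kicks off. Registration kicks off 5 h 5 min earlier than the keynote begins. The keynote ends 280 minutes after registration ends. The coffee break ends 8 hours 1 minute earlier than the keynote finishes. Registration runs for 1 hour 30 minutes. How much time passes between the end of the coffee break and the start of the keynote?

6 hours 56 minutes

Registration starts at 10:20 PM − 305 min = 5:15 PM.
Registration ends at 5:15 PM + 90 min = 6:45 PM.
The keynote ends at 6:45 PM + 280 min = 11:25 PM.
The coffee break ends at 11:25 PM − 481 min = 3:24 PM.
From 3:24 PM to 10:20 PM is 6 hours 56 minutes.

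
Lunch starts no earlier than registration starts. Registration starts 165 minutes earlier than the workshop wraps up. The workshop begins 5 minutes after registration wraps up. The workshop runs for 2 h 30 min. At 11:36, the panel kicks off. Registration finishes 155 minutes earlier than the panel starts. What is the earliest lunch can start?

Registration ends at 11:36 − 155 min = 09:01.
The workshop starts at 09:01 + 5 min = 09:06.
The workshop ends at 09:06 + 150 min = 11:36.
Registration starts at 11:36 − 165 min = 08:51.
Lunch is bounded by registration, so the earliest it can start is 08:51.

08:51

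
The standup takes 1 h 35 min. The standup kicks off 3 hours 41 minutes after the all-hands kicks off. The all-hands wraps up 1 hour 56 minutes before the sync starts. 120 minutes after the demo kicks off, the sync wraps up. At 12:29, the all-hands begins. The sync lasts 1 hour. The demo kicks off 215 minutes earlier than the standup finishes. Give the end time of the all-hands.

13:14

The standup starts at 12:29 + 221 min = 16:10.
The standup ends at 16:10 + 95 min = 17:45.
The demo starts at 17:45 − 215 min = 14:10.
The sync ends at 14:10 + 120 min = 16:10.
The sync starts at 16:10 − 60 min = 15:10.
The all-hands ends at 15:10 − 116 min = 13:14.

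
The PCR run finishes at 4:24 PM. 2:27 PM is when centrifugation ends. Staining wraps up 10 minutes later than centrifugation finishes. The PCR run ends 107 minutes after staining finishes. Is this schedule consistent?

Staining ends at 2:27 PM + 10 min = 2:37 PM.
The PCR run ends at 2:37 PM + 107 min = 4:24 PM.
That matches the stated 4:24 PM, so the schedule is consistent.

Yes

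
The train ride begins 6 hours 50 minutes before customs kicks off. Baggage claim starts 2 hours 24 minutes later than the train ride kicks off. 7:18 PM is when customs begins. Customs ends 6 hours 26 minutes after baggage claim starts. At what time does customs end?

9:18 PM

The train ride starts at 7:18 PM − 410 min = 12:28 PM.
Baggage claim starts at 12:28 PM + 144 min = 2:52 PM.
Customs ends at 2:52 PM + 386 min = 9:18 PM.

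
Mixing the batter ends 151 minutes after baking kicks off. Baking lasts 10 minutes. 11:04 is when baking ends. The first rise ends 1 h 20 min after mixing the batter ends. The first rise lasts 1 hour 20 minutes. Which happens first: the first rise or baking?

Baking starts at 11:04 − 10 min = 10:54.
Mixing the batter ends at 10:54 + 151 min = 13:25.
The first rise ends at 13:25 + 80 min = 14:45.
The first rise starts at 14:45 − 80 min = 13:25.
The first rise starts at 13:25 and baking starts at 10:54, so baking is first.

baking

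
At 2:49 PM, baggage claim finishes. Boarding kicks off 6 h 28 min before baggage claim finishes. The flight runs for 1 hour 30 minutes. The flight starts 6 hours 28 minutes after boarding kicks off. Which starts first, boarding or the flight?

Boarding starts at 2:49 PM − 388 min = 8:21 AM.
The flight starts at 8:21 AM + 388 min = 2:49 PM.
Boarding starts at 8:21 AM and the flight starts at 2:49 PM, so boarding is first.

boarding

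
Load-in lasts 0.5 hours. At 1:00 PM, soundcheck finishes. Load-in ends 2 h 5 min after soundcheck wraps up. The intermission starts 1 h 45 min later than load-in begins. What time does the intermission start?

Load-in ends at 1:00 PM + 125 min = 3:05 PM.
Load-in starts at 3:05 PM − 30 min = 2:35 PM.
The intermission starts at 2:35 PM + 105 min = 4:20 PM.

4:20 PM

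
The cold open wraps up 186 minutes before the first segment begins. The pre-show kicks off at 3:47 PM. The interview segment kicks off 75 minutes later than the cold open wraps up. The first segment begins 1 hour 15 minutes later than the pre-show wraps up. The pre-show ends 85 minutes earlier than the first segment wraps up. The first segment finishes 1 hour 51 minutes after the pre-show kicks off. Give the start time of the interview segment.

3:37 PM

The first segment ends at 3:47 PM + 111 min = 5:38 PM.
The pre-show ends at 5:38 PM − 85 min = 4:13 PM.
The first segment starts at 4:13 PM + 75 min = 5:28 PM.
The cold open ends at 5:28 PM − 186 min = 2:22 PM.
The interview segment starts at 2:22 PM + 75 min = 3:37 PM.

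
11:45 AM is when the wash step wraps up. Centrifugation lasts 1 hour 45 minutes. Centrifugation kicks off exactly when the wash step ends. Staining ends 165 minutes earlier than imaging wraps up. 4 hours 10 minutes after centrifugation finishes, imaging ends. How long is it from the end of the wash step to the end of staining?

3 hours 10 minutes

Centrifugation starts at 11:45 AM.
Centrifugation ends at 11:45 AM + 105 min = 1:30 PM.
Imaging ends at 1:30 PM + 250 min = 5:40 PM.
Staining ends at 5:40 PM − 165 min = 2:55 PM.
From 11:45 AM to 2:55 PM is 3 hours 10 minutes.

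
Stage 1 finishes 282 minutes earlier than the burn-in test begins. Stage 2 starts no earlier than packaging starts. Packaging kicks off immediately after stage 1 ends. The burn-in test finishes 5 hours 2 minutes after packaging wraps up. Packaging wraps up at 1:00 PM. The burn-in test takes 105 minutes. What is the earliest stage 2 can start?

11:35 AM

The burn-in test ends at 1:00 PM + 302 min = 6:02 PM.
The burn-in test starts at 6:02 PM − 105 min = 4:17 PM.
Stage 1 ends at 4:17 PM − 282 min = 11:35 AM.
So packaging starts at 11:35 AM.
Stage 2 is bounded by packaging, so the earliest it can start is 11:35 AM.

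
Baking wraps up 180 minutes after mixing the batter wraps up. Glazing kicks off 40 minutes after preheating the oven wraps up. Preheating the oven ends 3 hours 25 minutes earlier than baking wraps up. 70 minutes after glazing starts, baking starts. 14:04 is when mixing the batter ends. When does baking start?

Baking ends at 14:04 + 180 min = 17:04.
Preheating the oven ends at 17:04 − 205 min = 13:39.
Glazing starts at 13:39 + 40 min = 14:19.
Baking starts at 14:19 + 70 min = 15:29.

15:29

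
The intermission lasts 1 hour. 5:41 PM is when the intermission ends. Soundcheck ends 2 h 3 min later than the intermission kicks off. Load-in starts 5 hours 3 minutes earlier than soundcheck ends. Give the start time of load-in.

1:41 PM

The intermission starts at 5:41 PM − 60 min = 4:41 PM.
Soundcheck ends at 4:41 PM + 123 min = 6:44 PM.
Load-in starts at 6:44 PM − 303 min = 1:41 PM.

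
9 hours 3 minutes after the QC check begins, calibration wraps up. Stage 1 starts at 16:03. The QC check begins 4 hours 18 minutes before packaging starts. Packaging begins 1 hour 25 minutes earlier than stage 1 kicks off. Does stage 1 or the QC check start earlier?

the QC check

Packaging starts at 16:03 − 85 min = 14:38.
The QC check starts at 14:38 − 258 min = 10:20.
Stage 1 starts at 16:03 and the QC check starts at 10:20, so the QC check is first.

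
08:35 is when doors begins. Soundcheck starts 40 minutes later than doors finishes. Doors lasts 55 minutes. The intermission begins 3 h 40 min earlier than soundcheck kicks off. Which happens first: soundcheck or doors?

doors

Doors ends at 08:35 + 55 min = 09:30.
Soundcheck starts at 09:30 + 40 min = 10:10.
Soundcheck starts at 10:10 and doors starts at 08:35, so doors is first.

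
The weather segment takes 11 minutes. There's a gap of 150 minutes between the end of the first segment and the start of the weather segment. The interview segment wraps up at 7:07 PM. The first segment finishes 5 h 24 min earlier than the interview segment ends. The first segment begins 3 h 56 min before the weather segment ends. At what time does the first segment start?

The first segment ends at 7:07 PM − 324 min = 1:43 PM.
The weather segment starts at 1:43 PM + 150 min = 4:13 PM.
The weather segment ends at 4:13 PM + 11 min = 4:24 PM.
The first segment starts at 4:24 PM − 236 min = 12:28 PM.

12:28 PM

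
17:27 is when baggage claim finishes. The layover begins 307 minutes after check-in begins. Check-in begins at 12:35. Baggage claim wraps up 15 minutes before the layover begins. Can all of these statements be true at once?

Yes

The layover starts at 12:35 + 307 min = 17:42.
Baggage claim ends at 17:42 − 15 min = 17:27.
That matches the stated 17:27, so the schedule is consistent.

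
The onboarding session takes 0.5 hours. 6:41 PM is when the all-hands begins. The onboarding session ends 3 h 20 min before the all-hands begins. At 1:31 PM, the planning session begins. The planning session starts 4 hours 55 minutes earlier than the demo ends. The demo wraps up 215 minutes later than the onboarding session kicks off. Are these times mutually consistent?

Yes

The onboarding session ends at 6:41 PM − 200 min = 3:21 PM.
The onboarding session starts at 3:21 PM − 30 min = 2:51 PM.
The demo ends at 2:51 PM + 215 min = 6:26 PM.
The planning session starts at 6:26 PM − 295 min = 1:31 PM.
That matches the stated 1:31 PM, so the schedule is consistent.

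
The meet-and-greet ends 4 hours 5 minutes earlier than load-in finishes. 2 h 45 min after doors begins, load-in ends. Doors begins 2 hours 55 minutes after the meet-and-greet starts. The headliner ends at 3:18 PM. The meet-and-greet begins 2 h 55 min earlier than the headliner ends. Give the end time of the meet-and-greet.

1:58 PM

The meet-and-greet starts at 3:18 PM − 175 min = 12:23 PM.
Doors starts at 12:23 PM + 175 min = 3:18 PM.
Load-in ends at 3:18 PM + 165 min = 6:03 PM.
The meet-and-greet ends at 6:03 PM − 245 min = 1:58 PM.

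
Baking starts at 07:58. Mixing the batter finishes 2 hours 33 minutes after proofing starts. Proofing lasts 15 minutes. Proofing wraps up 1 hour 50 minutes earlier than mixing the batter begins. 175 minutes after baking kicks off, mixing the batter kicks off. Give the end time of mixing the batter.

Mixing the batter starts at 07:58 + 175 min = 10:53.
Proofing ends at 10:53 − 110 min = 09:03.
Proofing starts at 09:03 − 15 min = 08:48.
Mixing the batter ends at 08:48 + 153 min = 11:21.

11:21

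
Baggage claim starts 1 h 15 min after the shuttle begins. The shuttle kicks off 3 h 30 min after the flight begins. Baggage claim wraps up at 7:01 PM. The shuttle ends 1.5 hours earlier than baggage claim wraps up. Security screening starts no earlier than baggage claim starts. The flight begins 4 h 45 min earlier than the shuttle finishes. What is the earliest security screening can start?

5:31 PM

The shuttle ends at 7:01 PM − 90 min = 5:31 PM.
The flight starts at 5:31 PM − 285 min = 12:46 PM.
The shuttle starts at 12:46 PM + 210 min = 4:16 PM.
Baggage claim starts at 4:16 PM + 75 min = 5:31 PM.
Security screening is bounded by baggage claim, so the earliest it can start is 5:31 PM.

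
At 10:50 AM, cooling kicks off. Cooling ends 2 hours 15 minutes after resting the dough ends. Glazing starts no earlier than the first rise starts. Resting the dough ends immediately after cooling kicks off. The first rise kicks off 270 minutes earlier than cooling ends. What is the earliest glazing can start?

8:35 AM

Resting the dough ends at 10:50 AM.
Cooling ends at 10:50 AM + 135 min = 1:05 PM.
The first rise starts at 1:05 PM − 270 min = 8:35 AM.
Glazing is bounded by the first rise, so the earliest it can start is 8:35 AM.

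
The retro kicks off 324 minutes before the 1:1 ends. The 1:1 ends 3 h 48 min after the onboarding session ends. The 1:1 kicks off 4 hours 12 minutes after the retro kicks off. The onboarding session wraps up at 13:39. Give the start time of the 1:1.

The 1:1 ends at 13:39 + 228 min = 17:27.
The retro starts at 17:27 − 324 min = 12:03.
The 1:1 starts at 12:03 + 252 min = 16:15.

16:15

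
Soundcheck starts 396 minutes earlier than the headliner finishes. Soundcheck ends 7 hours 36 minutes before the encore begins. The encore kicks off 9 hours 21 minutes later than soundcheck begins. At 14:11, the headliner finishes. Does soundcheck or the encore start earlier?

Soundcheck starts at 14:11 − 396 min = 07:35.
The encore starts at 07:35 + 561 min = 16:56.
Soundcheck starts at 07:35 and the encore starts at 16:56, so soundcheck is first.

soundcheck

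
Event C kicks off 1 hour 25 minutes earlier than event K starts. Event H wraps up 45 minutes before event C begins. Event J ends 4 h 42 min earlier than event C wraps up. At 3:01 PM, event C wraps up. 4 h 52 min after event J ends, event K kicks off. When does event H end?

1:01 PM

Event J ends at 3:01 PM − 282 min = 10:19 AM.
Event K starts at 10:19 AM + 292 min = 3:11 PM.
Event C starts at 3:11 PM − 85 min = 1:46 PM.
Event H ends at 1:46 PM − 45 min = 1:01 PM.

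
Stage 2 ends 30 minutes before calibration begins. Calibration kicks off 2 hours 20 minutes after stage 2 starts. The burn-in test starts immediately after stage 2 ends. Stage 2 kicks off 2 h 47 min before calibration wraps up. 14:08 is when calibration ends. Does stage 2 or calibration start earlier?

stage 2

Stage 2 starts at 14:08 − 167 min = 11:21.
Calibration starts at 11:21 + 140 min = 13:41.
Stage 2 starts at 11:21 and calibration starts at 13:41, so stage 2 is first.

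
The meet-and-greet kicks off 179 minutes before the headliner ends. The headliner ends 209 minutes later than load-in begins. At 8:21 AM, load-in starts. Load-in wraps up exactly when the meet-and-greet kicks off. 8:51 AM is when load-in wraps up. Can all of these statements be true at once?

The headliner ends at 8:21 AM + 209 min = 11:50 AM.
The meet-and-greet starts at 11:50 AM − 179 min = 8:51 AM.
So load-in ends at 8:51 AM.
That matches the stated 8:51 AM, so the schedule is consistent.

Yes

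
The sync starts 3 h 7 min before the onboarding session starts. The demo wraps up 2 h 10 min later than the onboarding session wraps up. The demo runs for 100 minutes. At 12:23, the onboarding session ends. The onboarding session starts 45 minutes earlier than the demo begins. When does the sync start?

09:01

The demo ends at 12:23 + 130 min = 14:33.
The demo starts at 14:33 − 100 min = 12:53.
The onboarding session starts at 12:53 − 45 min = 12:08.
The sync starts at 12:08 − 187 min = 09:01.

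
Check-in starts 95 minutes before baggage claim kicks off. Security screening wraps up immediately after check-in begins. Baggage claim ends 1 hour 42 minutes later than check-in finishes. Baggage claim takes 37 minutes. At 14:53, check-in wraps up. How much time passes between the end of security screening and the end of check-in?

30 minutes

Baggage claim ends at 14:53 + 102 min = 16:35.
Baggage claim starts at 16:35 − 37 min = 15:58.
Check-in starts at 15:58 − 95 min = 14:23.
So security screening ends at 14:23.
From 14:23 to 14:53 is 30 minutes.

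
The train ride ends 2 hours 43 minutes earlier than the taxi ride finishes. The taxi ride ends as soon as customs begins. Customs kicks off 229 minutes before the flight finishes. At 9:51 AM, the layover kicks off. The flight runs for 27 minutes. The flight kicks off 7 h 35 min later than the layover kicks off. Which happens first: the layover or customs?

the layover

The flight starts at 9:51 AM + 455 min = 5:26 PM.
The flight ends at 5:26 PM + 27 min = 5:53 PM.
Customs starts at 5:53 PM − 229 min = 2:04 PM.
The layover starts at 9:51 AM and customs starts at 2:04 PM, so the layover is first.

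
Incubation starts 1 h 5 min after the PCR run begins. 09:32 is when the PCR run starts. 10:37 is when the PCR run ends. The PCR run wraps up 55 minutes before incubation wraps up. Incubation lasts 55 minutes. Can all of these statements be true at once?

Yes

Incubation starts at 09:32 + 65 min = 10:37.
Incubation ends at 10:37 + 55 min = 11:32.
The PCR run ends at 11:32 − 55 min = 10:37.
That matches the stated 10:37, so the schedule is consistent.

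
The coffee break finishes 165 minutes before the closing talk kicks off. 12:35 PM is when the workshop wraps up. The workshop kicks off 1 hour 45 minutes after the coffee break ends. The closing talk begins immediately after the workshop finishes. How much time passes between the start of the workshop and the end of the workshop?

The closing talk starts at 12:35 PM.
The coffee break ends at 12:35 PM − 165 min = 9:50 AM.
The workshop starts at 9:50 AM + 105 min = 11:35 AM.
From 11:35 AM to 12:35 PM is an hour.

an hour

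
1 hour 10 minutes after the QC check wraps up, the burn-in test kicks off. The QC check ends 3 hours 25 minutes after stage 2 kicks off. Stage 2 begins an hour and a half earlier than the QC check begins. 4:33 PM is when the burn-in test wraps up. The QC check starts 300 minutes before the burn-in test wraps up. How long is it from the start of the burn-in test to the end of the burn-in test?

115 minutes

The QC check starts at 4:33 PM − 300 min = 11:33 AM.
Stage 2 starts at 11:33 AM − 90 min = 10:03 AM.
The QC check ends at 10:03 AM + 205 min = 1:28 PM.
The burn-in test starts at 1:28 PM + 70 min = 2:38 PM.
From 2:38 PM to 4:33 PM is 115 minutes.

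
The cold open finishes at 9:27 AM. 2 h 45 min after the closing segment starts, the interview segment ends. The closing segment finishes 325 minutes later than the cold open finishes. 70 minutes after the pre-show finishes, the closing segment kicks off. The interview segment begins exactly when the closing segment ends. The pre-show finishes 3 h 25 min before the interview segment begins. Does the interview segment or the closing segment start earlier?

the closing segment

The closing segment ends at 9:27 AM + 325 min = 2:52 PM.
So the interview segment starts at 2:52 PM.
The pre-show ends at 2:52 PM − 205 min = 11:27 AM.
The closing segment starts at 11:27 AM + 70 min = 12:37 PM.
The interview segment starts at 2:52 PM and the closing segment starts at 12:37 PM, so the closing segment is first.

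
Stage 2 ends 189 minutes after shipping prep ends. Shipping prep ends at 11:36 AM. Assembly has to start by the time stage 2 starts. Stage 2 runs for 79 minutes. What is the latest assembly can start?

1:26 PM

Stage 2 ends at 11:36 AM + 189 min = 2:45 PM.
Stage 2 starts at 2:45 PM − 79 min = 1:26 PM.
Assembly is bounded by stage 2, so the latest it can start is 1:26 PM.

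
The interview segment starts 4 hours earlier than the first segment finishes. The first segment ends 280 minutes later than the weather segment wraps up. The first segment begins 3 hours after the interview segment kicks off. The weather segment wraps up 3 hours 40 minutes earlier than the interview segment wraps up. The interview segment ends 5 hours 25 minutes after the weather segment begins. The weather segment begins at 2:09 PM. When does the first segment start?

The interview segment ends at 2:09 PM + 325 min = 7:34 PM.
The weather segment ends at 7:34 PM − 220 min = 3:54 PM.
The first segment ends at 3:54 PM + 280 min = 8:34 PM.
The interview segment starts at 8:34 PM − 240 min = 4:34 PM.
The first segment starts at 4:34 PM + 180 min = 7:34 PM.

7:34 PM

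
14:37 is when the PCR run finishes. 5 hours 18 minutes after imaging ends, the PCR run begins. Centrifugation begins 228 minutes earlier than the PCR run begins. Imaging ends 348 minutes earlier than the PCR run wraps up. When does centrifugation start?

10:19

Imaging ends at 14:37 − 348 min = 08:49.
The PCR run starts at 08:49 + 318 min = 14:07.
Centrifugation starts at 14:07 − 228 min = 10:19.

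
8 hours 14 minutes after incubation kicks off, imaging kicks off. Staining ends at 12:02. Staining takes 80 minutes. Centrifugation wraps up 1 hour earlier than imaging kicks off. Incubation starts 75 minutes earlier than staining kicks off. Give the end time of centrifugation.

16:41

Staining starts at 12:02 − 80 min = 10:42.
Incubation starts at 10:42 − 75 min = 09:27.
Imaging starts at 09:27 + 494 min = 17:41.
Centrifugation ends at 17:41 − 60 min = 16:41.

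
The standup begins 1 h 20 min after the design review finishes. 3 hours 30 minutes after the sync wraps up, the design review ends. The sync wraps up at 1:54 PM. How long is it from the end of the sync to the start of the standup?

The design review ends at 1:54 PM + 210 min = 5:24 PM.
The standup starts at 5:24 PM + 80 min = 6:44 PM.
From 1:54 PM to 6:44 PM is 4 h 50 min.

4 h 50 min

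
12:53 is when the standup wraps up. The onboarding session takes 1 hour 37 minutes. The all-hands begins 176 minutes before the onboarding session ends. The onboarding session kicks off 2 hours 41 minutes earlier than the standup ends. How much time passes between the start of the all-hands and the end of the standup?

240 minutes

The onboarding session starts at 12:53 − 161 min = 10:12.
The onboarding session ends at 10:12 + 97 min = 11:49.
The all-hands starts at 11:49 − 176 min = 08:53.
From 08:53 to 12:53 is 240 minutes.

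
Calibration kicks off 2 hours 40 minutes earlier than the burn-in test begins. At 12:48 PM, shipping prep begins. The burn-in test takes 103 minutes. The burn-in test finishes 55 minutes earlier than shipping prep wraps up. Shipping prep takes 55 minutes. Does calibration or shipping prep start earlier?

Shipping prep ends at 12:48 PM + 55 min = 1:43 PM.
The burn-in test ends at 1:43 PM − 55 min = 12:48 PM.
The burn-in test starts at 12:48 PM − 103 min = 11:05 AM.
Calibration starts at 11:05 AM − 160 min = 8:25 AM.
Calibration starts at 8:25 AM and shipping prep starts at 12:48 PM, so calibration is first.

calibration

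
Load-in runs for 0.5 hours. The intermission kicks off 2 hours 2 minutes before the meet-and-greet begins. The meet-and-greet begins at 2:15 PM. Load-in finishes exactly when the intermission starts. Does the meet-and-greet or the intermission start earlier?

The intermission starts at 2:15 PM − 122 min = 12:13 PM.
The meet-and-greet starts at 2:15 PM and the intermission starts at 12:13 PM, so the intermission is first.

the intermission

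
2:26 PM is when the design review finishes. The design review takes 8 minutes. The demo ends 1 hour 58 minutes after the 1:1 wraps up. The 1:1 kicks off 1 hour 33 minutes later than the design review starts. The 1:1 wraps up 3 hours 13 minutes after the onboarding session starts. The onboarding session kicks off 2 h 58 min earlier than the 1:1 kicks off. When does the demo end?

6:04 PM

The design review starts at 2:26 PM − 8 min = 2:18 PM.
The 1:1 starts at 2:18 PM + 93 min = 3:51 PM.
The onboarding session starts at 3:51 PM − 178 min = 12:53 PM.
The 1:1 ends at 12:53 PM + 193 min = 4:06 PM.
The demo ends at 4:06 PM + 118 min = 6:04 PM.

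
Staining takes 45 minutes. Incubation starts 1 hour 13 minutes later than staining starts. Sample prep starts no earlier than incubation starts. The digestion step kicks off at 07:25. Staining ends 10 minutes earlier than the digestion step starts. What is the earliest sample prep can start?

07:43

Staining ends at 07:25 − 10 min = 07:15.
Staining starts at 07:15 − 45 min = 06:30.
Incubation starts at 06:30 + 73 min = 07:43.
Sample prep is bounded by incubation, so the earliest it can start is 07:43.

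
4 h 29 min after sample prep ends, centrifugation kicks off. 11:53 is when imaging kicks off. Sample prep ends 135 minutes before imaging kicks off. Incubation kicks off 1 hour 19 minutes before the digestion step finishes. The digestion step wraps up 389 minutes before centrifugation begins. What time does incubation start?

Sample prep ends at 11:53 − 135 min = 09:38.
Centrifugation starts at 09:38 + 269 min = 14:07.
The digestion step ends at 14:07 − 389 min = 07:38.
Incubation starts at 07:38 − 79 min = 06:19.

06:19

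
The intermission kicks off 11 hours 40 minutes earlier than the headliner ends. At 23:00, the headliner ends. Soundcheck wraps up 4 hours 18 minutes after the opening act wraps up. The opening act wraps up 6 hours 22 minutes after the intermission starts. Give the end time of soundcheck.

22:00

The intermission starts at 23:00 − 700 min = 11:20.
The opening act ends at 11:20 + 382 min = 17:42.
Soundcheck ends at 17:42 + 258 min = 22:00.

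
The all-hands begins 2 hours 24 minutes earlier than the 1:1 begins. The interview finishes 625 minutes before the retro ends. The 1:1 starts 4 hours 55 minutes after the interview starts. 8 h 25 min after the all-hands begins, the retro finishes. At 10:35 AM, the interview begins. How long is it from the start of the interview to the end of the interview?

31 minutes

The 1:1 starts at 10:35 AM + 295 min = 3:30 PM.
The all-hands starts at 3:30 PM − 144 min = 1:06 PM.
The retro ends at 1:06 PM + 505 min = 9:31 PM.
The interview ends at 9:31 PM − 625 min = 11:06 AM.
From 10:35 AM to 11:06 AM is 31 minutes.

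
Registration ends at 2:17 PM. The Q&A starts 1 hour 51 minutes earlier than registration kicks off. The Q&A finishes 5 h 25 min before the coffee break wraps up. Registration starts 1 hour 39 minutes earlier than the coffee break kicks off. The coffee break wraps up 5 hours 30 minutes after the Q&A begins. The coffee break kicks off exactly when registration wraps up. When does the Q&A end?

10:52 AM

The coffee break starts at 2:17 PM.
Registration starts at 2:17 PM − 99 min = 12:38 PM.
The Q&A starts at 12:38 PM − 111 min = 10:47 AM.
The coffee break ends at 10:47 AM + 330 min = 4:17 PM.
The Q&A ends at 4:17 PM − 325 min = 10:52 AM.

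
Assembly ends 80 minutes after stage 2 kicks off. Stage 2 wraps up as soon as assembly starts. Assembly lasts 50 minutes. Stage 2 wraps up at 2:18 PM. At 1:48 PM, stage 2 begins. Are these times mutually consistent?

Yes

Assembly ends at 1:48 PM + 80 min = 3:08 PM.
Assembly starts at 3:08 PM − 50 min = 2:18 PM.
So stage 2 ends at 2:18 PM.
That matches the stated 2:18 PM, so the schedule is consistent.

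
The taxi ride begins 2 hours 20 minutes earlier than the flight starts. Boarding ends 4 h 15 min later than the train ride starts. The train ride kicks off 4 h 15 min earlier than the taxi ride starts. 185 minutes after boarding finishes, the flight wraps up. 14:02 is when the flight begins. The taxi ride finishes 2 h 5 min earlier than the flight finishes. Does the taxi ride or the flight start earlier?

the taxi ride

The taxi ride starts at 14:02 − 140 min = 11:42.
The taxi ride starts at 11:42 and the flight starts at 14:02, so the taxi ride is first.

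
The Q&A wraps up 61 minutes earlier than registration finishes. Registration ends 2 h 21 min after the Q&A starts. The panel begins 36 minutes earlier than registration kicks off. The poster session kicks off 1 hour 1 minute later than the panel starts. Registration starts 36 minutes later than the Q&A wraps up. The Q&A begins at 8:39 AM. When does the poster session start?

Registration ends at 8:39 AM + 141 min = 11:00 AM.
The Q&A ends at 11:00 AM − 61 min = 9:59 AM.
Registration starts at 9:59 AM + 36 min = 10:35 AM.
The panel starts at 10:35 AM − 36 min = 9:59 AM.
The poster session starts at 9:59 AM + 61 min = 11:00 AM.

11:00 AM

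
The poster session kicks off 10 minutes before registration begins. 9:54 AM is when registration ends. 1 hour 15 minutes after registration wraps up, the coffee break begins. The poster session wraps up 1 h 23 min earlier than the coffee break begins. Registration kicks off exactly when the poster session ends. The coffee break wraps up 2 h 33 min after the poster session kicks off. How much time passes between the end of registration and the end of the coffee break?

135 minutes

The coffee break starts at 9:54 AM + 75 min = 11:09 AM.
The poster session ends at 11:09 AM − 83 min = 9:46 AM.
So registration starts at 9:46 AM.
The poster session starts at 9:46 AM − 10 min = 9:36 AM.
The coffee break ends at 9:36 AM + 153 min = 12:09 PM.
From 9:54 AM to 12:09 PM is 135 minutes.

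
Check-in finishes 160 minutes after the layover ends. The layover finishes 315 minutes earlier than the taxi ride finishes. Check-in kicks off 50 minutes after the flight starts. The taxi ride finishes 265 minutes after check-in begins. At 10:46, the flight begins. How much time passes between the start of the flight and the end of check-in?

2 h 40 min

Check-in starts at 10:46 + 50 min = 11:36.
The taxi ride ends at 11:36 + 265 min = 16:01.
The layover ends at 16:01 − 315 min = 10:46.
Check-in ends at 10:46 + 160 min = 13:26.
From 10:46 to 13:26 is 2 h 40 min.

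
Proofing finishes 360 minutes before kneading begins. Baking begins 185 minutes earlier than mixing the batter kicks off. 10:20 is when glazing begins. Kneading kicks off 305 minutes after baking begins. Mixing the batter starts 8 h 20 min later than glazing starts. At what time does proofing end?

Mixing the batter starts at 10:20 + 500 min = 18:40.
Baking starts at 18:40 − 185 min = 15:35.
Kneading starts at 15:35 + 305 min = 20:40.
Proofing ends at 20:40 − 360 min = 14:40.

14:40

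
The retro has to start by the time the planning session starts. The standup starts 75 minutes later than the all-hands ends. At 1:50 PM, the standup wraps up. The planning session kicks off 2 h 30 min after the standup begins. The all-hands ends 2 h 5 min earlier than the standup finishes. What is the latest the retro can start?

3:30 PM

The all-hands ends at 1:50 PM − 125 min = 11:45 AM.
The standup starts at 11:45 AM + 75 min = 1:00 PM.
The planning session starts at 1:00 PM + 150 min = 3:30 PM.
The retro is bounded by the planning session, so the latest it can start is 3:30 PM.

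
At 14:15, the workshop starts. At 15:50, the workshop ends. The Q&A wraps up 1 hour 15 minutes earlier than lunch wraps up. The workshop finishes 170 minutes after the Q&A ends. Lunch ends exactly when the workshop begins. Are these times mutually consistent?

Yes

Lunch ends at 14:15.
The Q&A ends at 14:15 − 75 min = 13:00.
The workshop ends at 13:00 + 170 min = 15:50.
That matches the stated 15:50, so the schedule is consistent.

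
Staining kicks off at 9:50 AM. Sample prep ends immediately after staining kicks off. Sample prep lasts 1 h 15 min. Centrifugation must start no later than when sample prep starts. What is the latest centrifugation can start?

8:35 AM

Sample prep ends at 9:50 AM.
Sample prep starts at 9:50 AM − 75 min = 8:35 AM.
Centrifugation is bounded by sample prep, so the latest it can start is 8:35 AM.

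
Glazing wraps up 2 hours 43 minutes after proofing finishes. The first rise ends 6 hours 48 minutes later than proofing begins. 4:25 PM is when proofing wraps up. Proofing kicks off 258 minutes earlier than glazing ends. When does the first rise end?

9:38 PM

Glazing ends at 4:25 PM + 163 min = 7:08 PM.
Proofing starts at 7:08 PM − 258 min = 2:50 PM.
The first rise ends at 2:50 PM + 408 min = 9:38 PM.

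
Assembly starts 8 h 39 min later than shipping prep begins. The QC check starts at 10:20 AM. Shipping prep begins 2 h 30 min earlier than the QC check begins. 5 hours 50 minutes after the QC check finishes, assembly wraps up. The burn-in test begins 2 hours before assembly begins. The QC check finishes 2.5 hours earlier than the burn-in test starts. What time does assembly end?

Shipping prep starts at 10:20 AM − 150 min = 7:50 AM.
Assembly starts at 7:50 AM + 519 min = 4:29 PM.
The burn-in test starts at 4:29 PM − 120 min = 2:29 PM.
The QC check ends at 2:29 PM − 150 min = 11:59 AM.
Assembly ends at 11:59 AM + 350 min = 5:49 PM.

5:49 PM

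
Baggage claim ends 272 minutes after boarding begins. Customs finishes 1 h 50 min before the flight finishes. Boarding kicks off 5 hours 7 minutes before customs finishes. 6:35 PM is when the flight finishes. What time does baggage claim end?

4:10 PM

Customs ends at 6:35 PM − 110 min = 4:45 PM.
Boarding starts at 4:45 PM − 307 min = 11:38 AM.
Baggage claim ends at 11:38 AM + 272 min = 4:10 PM.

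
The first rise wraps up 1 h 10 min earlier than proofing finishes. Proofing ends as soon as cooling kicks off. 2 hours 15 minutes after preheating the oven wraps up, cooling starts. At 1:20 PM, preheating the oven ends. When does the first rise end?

Cooling starts at 1:20 PM + 135 min = 3:35 PM.
So proofing ends at 3:35 PM.
The first rise ends at 3:35 PM − 70 min = 2:25 PM.

2:25 PM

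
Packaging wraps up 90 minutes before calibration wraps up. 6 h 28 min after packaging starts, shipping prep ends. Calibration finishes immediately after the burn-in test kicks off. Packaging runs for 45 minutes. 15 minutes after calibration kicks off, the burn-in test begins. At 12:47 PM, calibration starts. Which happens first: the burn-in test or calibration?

The burn-in test starts at 12:47 PM + 15 min = 1:02 PM.
The burn-in test starts at 1:02 PM and calibration starts at 12:47 PM, so calibration is first.

calibration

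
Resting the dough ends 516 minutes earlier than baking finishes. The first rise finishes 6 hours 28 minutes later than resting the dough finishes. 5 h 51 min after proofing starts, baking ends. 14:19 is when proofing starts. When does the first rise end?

18:02

Baking ends at 14:19 + 351 min = 20:10.
Resting the dough ends at 20:10 − 516 min = 11:34.
The first rise ends at 11:34 + 388 min = 18:02.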